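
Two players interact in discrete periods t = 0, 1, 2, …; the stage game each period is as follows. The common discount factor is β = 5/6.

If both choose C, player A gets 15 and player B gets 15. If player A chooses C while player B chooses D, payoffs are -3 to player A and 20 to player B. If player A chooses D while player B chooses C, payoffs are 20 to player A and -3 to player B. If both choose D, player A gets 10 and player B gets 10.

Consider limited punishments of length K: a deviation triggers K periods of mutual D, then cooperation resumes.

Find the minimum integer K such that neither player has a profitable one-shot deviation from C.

2

Need Σ_{k=1}^{K} β^k ≥ (20−15)/(15−10) = 1.0000 at β = 5/6.
At K = 1 the sum is 0.8333 < 1.0000; at K = 2 it is 1.5278 ≥ 1.0000.
So the minimum punishment length is K = 2.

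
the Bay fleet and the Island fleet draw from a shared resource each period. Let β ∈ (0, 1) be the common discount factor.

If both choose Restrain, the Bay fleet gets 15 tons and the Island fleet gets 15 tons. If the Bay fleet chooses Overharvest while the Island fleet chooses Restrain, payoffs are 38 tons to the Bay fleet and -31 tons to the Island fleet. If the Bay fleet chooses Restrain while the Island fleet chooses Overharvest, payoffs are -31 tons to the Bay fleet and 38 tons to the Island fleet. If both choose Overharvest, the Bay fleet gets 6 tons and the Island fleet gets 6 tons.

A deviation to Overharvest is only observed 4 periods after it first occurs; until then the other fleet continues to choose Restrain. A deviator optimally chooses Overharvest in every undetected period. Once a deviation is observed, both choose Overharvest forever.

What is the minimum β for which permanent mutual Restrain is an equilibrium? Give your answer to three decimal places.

0.921

The best deviation is to choose Overharvest for all 4 undetected periods, earning 38 each, then 6 forever once detected.
Deviation value: 38(1−β^4)/(1−β) + 6β^4/(1−β); cooperation value: 15/(1−β).
IC: 15 ≥ 38(1−β^4) + 6β^4 = 38 − 32β^4.
So β^4 ≥ 23/32, giving β ≥ (23/32)^(1/4) ≈ 0.921.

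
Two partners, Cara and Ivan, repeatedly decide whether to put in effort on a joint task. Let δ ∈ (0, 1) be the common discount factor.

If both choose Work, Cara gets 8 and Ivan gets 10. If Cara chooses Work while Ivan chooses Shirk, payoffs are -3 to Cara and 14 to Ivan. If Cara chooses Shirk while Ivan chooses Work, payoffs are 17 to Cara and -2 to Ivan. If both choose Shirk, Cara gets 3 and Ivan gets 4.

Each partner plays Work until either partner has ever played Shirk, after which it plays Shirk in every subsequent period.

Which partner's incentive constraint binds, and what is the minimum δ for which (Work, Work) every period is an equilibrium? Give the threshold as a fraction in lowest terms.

Cara; δ ≥ 9/14

For Cara: deviation gain 17−8 = 9, per-period punishment loss 8−3 = 5. IC gives δ ≥ 9/14.
For Ivan: gain 4, loss 6 per period, so δ ≥ 4/10 = 2/5.
The tighter constraint is Cara's, so cooperation needs δ ≥ 9/14.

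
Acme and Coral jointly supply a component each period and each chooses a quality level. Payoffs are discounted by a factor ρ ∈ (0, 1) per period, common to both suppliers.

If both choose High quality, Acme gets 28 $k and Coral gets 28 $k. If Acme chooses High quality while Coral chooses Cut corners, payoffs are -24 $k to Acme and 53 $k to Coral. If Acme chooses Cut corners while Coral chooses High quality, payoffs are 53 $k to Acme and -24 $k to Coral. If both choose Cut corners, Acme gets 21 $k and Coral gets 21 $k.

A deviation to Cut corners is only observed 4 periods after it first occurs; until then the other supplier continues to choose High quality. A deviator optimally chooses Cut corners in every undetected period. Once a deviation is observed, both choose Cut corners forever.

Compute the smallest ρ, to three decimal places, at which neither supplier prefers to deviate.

0.940

A deviator earns 53 for 4 periods, then 21 forever; cooperating earns 28 forever. Multiplying the IC by (1−ρ):
28 ≥ 53(1−ρ^4) + 21ρ^4, so 32·ρ^4 ≥ 25 and ρ^4 ≥ 25/32.
ρ ≥ (25/32)^(1/4) ≈ 0.940.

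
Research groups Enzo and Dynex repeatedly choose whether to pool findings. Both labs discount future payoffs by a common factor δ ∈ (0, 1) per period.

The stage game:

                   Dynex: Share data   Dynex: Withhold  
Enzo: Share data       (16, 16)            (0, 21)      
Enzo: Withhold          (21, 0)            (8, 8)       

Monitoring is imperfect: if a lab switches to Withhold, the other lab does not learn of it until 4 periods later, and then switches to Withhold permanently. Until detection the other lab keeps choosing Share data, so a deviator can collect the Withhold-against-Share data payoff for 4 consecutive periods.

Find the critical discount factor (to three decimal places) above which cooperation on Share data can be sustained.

A deviator earns 21 for 4 periods, then 8 forever; cooperating earns 16 forever. Multiplying the IC by (1−δ):
16 ≥ 21(1−δ^4) + 8δ^4, so 13·δ^4 ≥ 5 and δ^4 ≥ 5/13.
δ ≥ (5/13)^(1/4) ≈ 0.788.

0.788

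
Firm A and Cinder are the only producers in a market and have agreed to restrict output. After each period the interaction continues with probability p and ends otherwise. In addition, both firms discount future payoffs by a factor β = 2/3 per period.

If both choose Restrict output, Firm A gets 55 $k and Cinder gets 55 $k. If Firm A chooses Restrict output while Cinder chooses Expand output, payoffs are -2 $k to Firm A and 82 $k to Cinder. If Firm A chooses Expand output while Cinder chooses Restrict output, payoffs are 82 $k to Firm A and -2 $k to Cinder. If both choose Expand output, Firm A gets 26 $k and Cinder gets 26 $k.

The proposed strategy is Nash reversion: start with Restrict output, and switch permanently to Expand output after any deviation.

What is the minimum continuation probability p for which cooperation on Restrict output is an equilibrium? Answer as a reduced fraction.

With continuation probability p and discount β, the effective per-period discount factor is βp.
Grim-trigger IC: βp ≥ (82−55)/(82−26) = 27/56.
So p ≥ (27/56)/(2/3) = 81/112.

81/112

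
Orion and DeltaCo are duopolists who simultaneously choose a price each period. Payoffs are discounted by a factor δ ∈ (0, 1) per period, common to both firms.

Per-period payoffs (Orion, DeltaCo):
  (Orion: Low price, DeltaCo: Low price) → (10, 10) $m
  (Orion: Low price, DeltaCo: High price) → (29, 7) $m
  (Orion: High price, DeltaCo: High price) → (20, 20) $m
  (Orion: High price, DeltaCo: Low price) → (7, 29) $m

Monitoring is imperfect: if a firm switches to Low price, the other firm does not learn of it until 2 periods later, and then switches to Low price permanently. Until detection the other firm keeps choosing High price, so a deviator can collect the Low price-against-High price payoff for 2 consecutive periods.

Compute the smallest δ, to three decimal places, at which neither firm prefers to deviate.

0.688

A deviator earns 29 for 2 periods, then 10 forever; cooperating earns 20 forever. Multiplying the IC by (1−δ):
20 ≥ 29(1−δ^2) + 10δ^2, so 19·δ^2 ≥ 9 and δ^2 ≥ 9/19.
δ ≥ (9/19)^(1/2) ≈ 0.688.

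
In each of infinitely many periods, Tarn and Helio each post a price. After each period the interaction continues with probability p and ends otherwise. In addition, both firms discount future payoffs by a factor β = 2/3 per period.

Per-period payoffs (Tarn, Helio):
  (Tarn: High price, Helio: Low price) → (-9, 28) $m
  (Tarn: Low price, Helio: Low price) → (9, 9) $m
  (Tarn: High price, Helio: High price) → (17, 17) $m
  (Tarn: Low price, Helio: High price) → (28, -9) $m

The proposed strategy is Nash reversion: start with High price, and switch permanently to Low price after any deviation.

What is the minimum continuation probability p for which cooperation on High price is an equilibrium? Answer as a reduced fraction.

33/38

With continuation probability p and discount β, the effective per-period discount factor is βp.
Grim-trigger IC: βp ≥ (28−17)/(28−9) = 11/19.
So p ≥ (11/19)/(2/3) = 33/38.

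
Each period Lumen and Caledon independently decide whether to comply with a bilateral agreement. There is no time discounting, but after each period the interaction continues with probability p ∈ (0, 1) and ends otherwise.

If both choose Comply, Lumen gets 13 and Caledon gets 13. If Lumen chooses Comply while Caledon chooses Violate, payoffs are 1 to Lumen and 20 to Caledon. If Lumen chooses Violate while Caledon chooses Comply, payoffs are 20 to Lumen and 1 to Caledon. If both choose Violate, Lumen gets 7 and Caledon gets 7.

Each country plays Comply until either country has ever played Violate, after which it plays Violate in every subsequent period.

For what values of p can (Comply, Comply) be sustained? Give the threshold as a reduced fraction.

Expected cooperation value is 13 + p·13 + p²·13 + … = 13/(1−p); deviation gives 20 + p·7/(1−p).
13 ≥ 20(1−p) + 7p ⇒ 13p ≥ 7 ⇒ p ≥ 7/13.

7/13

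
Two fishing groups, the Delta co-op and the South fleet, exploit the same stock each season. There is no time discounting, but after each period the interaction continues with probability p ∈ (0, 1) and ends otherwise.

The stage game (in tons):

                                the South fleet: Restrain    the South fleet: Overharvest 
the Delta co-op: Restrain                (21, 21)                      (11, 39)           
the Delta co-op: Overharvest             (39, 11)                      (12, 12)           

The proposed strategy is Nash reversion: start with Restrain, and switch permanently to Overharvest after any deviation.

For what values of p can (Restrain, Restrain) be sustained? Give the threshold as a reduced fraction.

2/3

With no time discounting, the continuation probability p plays the role of the discount factor.
Grim-trigger IC: 21/(1−p) ≥ 39 + 12p/(1−p) ⇒ p ≥ (39−21)/(39−12) = 2/3.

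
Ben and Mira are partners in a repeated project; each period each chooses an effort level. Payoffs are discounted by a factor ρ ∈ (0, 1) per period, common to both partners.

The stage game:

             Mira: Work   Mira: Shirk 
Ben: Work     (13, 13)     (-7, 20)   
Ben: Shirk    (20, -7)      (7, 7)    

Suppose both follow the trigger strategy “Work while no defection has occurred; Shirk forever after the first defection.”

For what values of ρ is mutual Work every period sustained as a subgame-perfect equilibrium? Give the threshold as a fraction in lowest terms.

Under grim trigger the critical discount factor is (T−C)/(T−P) with T = 20, C = 13, P = 7.
ρ* = (20−13)/(20−7) = 7/13.

7/13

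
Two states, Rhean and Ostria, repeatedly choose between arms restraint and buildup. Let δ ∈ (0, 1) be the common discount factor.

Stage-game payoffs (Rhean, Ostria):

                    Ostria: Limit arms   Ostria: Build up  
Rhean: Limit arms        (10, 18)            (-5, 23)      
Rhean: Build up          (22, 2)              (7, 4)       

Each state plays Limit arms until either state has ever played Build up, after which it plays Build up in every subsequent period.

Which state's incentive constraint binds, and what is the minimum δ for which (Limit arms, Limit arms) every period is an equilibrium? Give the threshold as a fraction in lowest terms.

Rhean's threshold: (22−10)/(22−7) = 4/5.
Ostria's threshold: (23−18)/(23−4) = 5/19.
4/5 > 5/19, so Rhean binds and δ* = 4/5.

Rhean; δ ≥ 4/5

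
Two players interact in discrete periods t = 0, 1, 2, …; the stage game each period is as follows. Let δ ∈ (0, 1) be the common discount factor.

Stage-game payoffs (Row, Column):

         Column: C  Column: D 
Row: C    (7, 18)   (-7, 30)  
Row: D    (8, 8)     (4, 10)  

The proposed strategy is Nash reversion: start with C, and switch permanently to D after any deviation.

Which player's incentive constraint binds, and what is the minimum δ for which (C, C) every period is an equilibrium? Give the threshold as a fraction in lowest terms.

Row's threshold: (8−7)/(8−4) = 1/4.
Column's threshold: (30−18)/(30−10) = 3/5.
1/4 < 3/5, so Column binds and δ* = 3/5.

Column; δ ≥ 3/5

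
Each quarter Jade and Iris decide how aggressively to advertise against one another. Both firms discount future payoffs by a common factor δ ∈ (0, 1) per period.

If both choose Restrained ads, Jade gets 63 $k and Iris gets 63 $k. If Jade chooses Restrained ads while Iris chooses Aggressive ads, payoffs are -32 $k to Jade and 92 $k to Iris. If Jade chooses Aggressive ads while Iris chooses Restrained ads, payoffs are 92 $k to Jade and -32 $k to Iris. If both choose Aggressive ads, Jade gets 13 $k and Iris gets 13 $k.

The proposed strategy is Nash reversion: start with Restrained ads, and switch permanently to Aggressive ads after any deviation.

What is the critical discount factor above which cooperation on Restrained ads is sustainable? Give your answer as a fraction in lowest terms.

Cooperation forever yields 63 each period: 63/(1−δ).
Deviating yields 92 once, then 13 forever: 92 + 13δ/(1−δ).
No profitable deviation requires 63/(1−δ) ≥ 92 + 13δ/(1−δ).
Multiplying by (1−δ): 63 ≥ 92(1−δ) + 13δ = 92 − 79δ.
So 79δ ≥ 29, i.e. δ ≥ 29/79.

29/79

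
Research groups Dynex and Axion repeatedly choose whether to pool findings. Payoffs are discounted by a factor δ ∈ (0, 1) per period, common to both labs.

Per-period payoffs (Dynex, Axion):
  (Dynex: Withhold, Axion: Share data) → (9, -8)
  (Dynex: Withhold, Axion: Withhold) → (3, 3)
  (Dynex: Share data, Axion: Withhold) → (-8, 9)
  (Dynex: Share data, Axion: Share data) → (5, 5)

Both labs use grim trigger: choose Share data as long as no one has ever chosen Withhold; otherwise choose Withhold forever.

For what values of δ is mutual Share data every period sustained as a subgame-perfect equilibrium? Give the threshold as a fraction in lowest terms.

Under grim trigger the critical discount factor is (T−C)/(T−P) with T = 9, C = 5, P = 3.
δ* = (9−5)/(9−3) = 4/6 = 2/3.

2/3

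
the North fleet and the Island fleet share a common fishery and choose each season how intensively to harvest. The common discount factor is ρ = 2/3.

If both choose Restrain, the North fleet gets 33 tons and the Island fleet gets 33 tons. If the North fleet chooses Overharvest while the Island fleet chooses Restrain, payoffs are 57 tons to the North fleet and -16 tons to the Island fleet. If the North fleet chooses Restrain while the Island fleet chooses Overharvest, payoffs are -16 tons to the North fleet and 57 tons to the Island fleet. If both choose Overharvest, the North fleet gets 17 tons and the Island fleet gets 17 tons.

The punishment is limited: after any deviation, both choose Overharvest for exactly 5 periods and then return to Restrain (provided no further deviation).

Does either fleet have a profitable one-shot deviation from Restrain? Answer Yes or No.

A one-shot deviation gives 57 now, then 17 for 5 periods, then back to 33.
Gain from deviating: (57−33) today; loss: (33−17) in each of the next 5 periods.
No-deviation condition: (33−17)(ρ+…+ρ^5) ≥ 57−33, i.e. ρ+…+ρ^5 ≥ 3/2.
At ρ = 2/3: ρ+…+ρ^5 = 1.7366 ≥ 1.5000.
So cooperation is sustainable.

No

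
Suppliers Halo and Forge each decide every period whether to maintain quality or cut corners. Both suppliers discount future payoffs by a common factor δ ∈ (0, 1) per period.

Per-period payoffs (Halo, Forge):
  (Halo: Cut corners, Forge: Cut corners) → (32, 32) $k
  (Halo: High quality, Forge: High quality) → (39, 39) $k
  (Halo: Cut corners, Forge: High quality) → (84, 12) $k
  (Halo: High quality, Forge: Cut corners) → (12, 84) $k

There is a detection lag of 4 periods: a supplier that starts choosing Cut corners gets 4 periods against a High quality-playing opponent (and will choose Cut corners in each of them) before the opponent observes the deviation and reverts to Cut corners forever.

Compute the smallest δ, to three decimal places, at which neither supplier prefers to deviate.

Deviating for the 4 undetected periods gains 84−39 = 45 per period over cooperation, then loses 39−32 = 7 per period forever once punishment starts.
Gain: 45(1 + δ + … + δ^3); loss: 7·δ^4/(1−δ).
No profitable deviation ⇔ 45(1−δ^4) ≤ 7·δ^4, i.e. δ^4 ≥ 45/(45+7) = 45/52.
Hence δ ≥ (45/52)^(1/4) ≈ 0.965.

0.965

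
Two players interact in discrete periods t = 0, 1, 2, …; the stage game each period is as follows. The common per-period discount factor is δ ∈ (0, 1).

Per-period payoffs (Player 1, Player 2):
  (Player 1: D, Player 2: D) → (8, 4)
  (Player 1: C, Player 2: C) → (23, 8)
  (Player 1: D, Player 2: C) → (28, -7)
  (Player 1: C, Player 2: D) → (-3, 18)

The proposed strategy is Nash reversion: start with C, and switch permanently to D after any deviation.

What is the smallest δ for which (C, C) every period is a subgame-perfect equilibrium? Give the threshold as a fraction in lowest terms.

For Player 1: deviation gain 28−23 = 5, per-period punishment loss 23−8 = 15. IC gives δ ≥ 5/20 = 1/4.
For Player 2: gain 10, loss 4 per period, so δ ≥ 10/14 = 5/7.
The tighter constraint is Player 2's, so cooperation needs δ ≥ 5/7.

5/7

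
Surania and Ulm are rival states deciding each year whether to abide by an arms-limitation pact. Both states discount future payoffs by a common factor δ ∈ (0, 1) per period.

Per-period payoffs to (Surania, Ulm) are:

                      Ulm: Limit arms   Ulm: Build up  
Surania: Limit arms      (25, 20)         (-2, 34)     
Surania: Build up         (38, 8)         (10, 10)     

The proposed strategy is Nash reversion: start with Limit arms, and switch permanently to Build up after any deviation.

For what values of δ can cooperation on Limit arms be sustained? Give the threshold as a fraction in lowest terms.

7/12

Surania's threshold: (38−25)/(38−10) = 13/28.
Ulm's threshold: (34−20)/(34−10) = 7/12.
13/28 < 7/12, so Ulm binds and δ* = 7/12.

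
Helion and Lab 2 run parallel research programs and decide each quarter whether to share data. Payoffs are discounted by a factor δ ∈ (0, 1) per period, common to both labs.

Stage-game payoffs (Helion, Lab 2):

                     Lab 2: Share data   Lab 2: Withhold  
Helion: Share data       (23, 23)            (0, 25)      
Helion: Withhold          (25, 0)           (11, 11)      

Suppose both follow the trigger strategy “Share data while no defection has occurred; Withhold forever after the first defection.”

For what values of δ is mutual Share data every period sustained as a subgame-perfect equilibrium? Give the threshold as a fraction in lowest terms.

1/7

One-period gain from deviating is 25 − 23 = 2. The loss is 23 − 11 = 12 in every subsequent period, with present value 12·δ/(1−δ).
Deviation is unprofitable when 12·δ/(1−δ) ≥ 2, i.e. δ/(1−δ) ≥ 1/6.
Equivalently δ ≥ 2/(2+12) = 1/7.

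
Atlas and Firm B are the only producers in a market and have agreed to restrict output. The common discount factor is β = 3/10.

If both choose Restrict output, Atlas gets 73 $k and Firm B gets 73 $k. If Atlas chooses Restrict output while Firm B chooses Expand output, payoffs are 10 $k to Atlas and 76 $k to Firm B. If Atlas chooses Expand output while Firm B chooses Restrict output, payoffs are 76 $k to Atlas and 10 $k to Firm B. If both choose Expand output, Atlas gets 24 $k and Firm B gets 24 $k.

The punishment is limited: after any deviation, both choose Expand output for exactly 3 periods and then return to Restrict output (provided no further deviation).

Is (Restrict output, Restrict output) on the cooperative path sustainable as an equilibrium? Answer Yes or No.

Yes

Comparing payoff streams over the 4 periods until play realigns: cooperate → 73(1+β+…+β^3); deviate → 76 + 24(β+…+β^3).
Cooperation is sustained iff (73−24)(β+…+β^3) ≥ 76−73.
β+…+β^3 = 3/10·(1−(3/10)^3)/(1−3/10) = 0.4170, and (76−73)/(73−24) = 0.0612.
0.4170 ≥ 0.0612, so cooperation is sustainable.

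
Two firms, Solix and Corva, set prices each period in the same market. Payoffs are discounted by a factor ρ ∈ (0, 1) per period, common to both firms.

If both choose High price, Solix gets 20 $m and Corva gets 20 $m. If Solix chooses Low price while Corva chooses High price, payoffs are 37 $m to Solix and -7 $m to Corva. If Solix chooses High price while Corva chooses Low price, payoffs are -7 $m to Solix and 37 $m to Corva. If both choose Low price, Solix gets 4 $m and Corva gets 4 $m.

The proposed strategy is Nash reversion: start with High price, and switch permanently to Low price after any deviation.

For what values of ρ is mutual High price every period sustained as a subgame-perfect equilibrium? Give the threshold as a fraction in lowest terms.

17/33

Cooperation forever yields 20 each period: 20/(1−ρ).
Deviating yields 37 once, then 4 forever: 37 + 4ρ/(1−ρ).
No profitable deviation requires 20/(1−ρ) ≥ 37 + 4ρ/(1−ρ).
Multiplying by (1−ρ): 20 ≥ 37(1−ρ) + 4ρ = 37 − 33ρ.
So 33ρ ≥ 17, i.e. ρ ≥ 17/33.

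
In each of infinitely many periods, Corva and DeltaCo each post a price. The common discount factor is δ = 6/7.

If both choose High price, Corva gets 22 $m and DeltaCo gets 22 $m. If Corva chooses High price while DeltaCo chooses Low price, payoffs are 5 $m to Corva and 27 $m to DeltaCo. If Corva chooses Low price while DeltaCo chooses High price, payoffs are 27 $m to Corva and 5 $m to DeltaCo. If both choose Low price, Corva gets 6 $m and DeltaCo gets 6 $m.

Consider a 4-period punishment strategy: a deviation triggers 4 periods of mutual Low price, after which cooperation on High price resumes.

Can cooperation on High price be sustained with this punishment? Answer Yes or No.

Yes

A one-shot deviation gives 27 now, then 6 for 4 periods, then back to 22.
Gain from deviating: (27−22) today; loss: (22−6) in each of the next 4 periods.
No-deviation condition: (22−6)(δ+…+δ^4) ≥ 27−22, i.e. δ+…+δ^4 ≥ 5/16.
At δ = 6/7: δ+…+δ^4 = 2.7613 ≥ 0.3125.
So cooperation is sustainable.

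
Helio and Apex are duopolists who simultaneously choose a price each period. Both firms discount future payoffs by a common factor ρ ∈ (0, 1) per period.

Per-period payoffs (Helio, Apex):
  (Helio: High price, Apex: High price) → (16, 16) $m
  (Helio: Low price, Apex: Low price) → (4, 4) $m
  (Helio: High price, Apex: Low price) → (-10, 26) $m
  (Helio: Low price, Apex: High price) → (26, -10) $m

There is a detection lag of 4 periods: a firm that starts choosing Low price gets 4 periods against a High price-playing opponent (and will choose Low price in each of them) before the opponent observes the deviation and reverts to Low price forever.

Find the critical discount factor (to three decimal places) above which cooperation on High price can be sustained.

0.821

The best deviation is to choose Low price for all 4 undetected periods, earning 26 each, then 4 forever once detected.
Deviation value: 26(1−ρ^4)/(1−ρ) + 4ρ^4/(1−ρ); cooperation value: 16/(1−ρ).
IC: 16 ≥ 26(1−ρ^4) + 4ρ^4 = 26 − 22ρ^4.
So ρ^4 ≥ 10/22 = 5/11, giving ρ ≥ (5/11)^(1/4) ≈ 0.821.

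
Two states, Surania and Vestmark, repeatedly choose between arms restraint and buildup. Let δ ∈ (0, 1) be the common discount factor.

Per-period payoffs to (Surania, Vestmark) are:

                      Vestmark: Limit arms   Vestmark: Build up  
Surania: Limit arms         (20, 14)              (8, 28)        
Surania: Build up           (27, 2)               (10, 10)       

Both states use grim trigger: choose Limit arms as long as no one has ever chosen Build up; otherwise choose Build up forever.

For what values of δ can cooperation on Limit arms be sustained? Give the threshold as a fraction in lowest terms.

Surania's threshold: (27−20)/(27−10) = 7/17.
Vestmark's threshold: (28−14)/(28−10) = 7/9.
7/17 < 7/9, so Vestmark binds and δ* = 7/9.

7/9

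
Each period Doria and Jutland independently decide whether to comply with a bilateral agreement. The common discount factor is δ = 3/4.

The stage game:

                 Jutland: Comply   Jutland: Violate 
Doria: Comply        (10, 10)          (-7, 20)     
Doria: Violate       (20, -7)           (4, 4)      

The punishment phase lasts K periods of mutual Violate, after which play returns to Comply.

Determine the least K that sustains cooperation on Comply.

Need Σ_{k=1}^{K} δ^k ≥ (20−10)/(10−4) = 1.6667 at δ = 3/4.
At K = 2 the sum is 1.3125 < 1.6667; at K = 3 it is 1.7344 ≥ 1.6667.
So the minimum punishment length is K = 3.

3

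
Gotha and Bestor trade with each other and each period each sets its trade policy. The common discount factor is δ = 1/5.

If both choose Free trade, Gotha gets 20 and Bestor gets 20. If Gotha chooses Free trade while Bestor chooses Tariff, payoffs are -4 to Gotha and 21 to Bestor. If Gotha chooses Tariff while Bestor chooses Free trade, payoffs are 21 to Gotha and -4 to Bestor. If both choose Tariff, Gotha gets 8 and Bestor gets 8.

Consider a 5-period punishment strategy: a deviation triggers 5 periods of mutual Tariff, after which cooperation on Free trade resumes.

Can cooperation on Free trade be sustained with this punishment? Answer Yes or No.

Yes

IC: δ+…+δ^5 ≥ (21−20)/(20−8) = 1/12.
At δ = 1/5: partial sum = 0.2499 ≥ 0.0833. Cooperation sustainable.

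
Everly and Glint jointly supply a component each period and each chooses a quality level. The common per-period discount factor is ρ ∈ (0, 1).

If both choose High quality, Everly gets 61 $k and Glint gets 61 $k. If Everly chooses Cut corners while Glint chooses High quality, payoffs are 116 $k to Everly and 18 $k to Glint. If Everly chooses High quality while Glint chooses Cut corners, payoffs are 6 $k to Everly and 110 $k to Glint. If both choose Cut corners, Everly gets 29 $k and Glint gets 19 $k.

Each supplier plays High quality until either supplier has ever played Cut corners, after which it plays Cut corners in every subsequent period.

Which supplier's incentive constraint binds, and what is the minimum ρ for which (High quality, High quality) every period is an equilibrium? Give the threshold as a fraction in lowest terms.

Everly; ρ ≥ 55/87

For Everly: deviation gain 116−61 = 55, per-period punishment loss 61−29 = 32. IC gives ρ ≥ 55/87.
For Glint: gain 49, loss 42 per period, so ρ ≥ 49/91 = 7/13.
The tighter constraint is Everly's, so cooperation needs ρ ≥ 55/87.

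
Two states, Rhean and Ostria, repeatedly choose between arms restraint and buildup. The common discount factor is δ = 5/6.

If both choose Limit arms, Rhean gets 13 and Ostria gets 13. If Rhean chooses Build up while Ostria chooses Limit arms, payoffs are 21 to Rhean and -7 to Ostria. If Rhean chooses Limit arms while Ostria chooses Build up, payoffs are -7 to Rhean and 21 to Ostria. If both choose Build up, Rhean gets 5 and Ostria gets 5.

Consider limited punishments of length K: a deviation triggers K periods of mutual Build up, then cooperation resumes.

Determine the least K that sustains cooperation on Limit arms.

No profitable deviation requires (13−5)(δ+…+δ^K) ≥ 21−13, i.e. δ+…+δ^K ≥ 1 ≈ 1.0000.
With δ = 5/6, the partial sums are K=1: 0.8333, K=2: 1.5278.
K = 2 is the first length at which the sum reaches 1.0000.

2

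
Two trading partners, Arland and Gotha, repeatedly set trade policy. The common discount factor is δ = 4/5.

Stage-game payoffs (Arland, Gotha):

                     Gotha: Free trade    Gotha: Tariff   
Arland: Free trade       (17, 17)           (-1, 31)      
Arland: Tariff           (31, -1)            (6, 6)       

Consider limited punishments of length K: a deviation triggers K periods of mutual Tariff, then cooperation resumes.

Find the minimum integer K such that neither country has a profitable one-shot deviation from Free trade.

No profitable deviation requires (17−6)(δ+…+δ^K) ≥ 31−17, i.e. δ+…+δ^K ≥ 14/11 ≈ 1.2727.
With δ = 4/5, the partial sums are K=1: 0.8000, K=2: 1.4400.
K = 2 is the first length at which the sum reaches 1.2727.

2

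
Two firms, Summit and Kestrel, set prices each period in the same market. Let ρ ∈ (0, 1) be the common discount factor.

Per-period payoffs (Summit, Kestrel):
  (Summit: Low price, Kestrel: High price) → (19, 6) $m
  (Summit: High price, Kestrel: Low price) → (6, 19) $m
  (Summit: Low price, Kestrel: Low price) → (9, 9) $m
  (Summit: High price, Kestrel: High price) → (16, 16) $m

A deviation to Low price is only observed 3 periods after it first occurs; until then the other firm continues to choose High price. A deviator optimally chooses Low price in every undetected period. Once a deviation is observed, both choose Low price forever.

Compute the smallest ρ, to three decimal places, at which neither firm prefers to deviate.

0.669

Deviating for the 3 undetected periods gains 19−16 = 3 per period over cooperation, then loses 16−9 = 7 per period forever once punishment starts.
Gain: 3(1 + ρ + … + ρ^2); loss: 7·ρ^3/(1−ρ).
No profitable deviation ⇔ 3(1−ρ^3) ≤ 7·ρ^3, i.e. ρ^3 ≥ 3/(3+7) = 3/10.
Hence ρ ≥ (3/10)^(1/3) ≈ 0.669.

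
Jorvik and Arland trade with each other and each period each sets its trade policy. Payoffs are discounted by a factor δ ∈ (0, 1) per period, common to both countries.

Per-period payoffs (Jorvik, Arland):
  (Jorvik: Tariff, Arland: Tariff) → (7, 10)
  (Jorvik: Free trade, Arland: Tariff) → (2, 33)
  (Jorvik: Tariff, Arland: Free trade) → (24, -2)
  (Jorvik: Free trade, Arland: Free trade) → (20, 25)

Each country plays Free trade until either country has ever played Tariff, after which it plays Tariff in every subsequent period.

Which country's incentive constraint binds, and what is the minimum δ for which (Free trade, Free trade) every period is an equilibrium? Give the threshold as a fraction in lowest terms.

Jorvik: cooperation gives 20 each period; deviation gives 24 once then 7 forever.
  20/(1−δ) ≥ 24 + 7δ/(1−δ) ⇒ δ ≥ 4/17.
Arland: cooperation gives 25 each period; deviation gives 33 once then 10 forever.
  δ ≥ 8/23.
Both must hold, so the binding constraint is Arland's: δ ≥ 8/23.

Arland; δ ≥ 8/23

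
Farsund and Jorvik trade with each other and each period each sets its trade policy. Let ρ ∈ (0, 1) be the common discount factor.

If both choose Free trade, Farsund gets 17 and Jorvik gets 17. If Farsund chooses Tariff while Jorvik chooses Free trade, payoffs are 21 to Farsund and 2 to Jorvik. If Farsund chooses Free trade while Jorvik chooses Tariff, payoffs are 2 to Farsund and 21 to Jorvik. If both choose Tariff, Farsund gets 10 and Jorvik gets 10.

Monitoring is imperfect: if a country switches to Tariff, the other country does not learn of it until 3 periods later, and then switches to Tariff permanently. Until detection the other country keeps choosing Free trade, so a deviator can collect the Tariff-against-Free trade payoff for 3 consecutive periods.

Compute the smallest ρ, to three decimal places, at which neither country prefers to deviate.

0.714

The best deviation is to choose Tariff for all 3 undetected periods, earning 21 each, then 10 forever once detected.
Deviation value: 21(1−ρ^3)/(1−ρ) + 10ρ^3/(1−ρ); cooperation value: 17/(1−ρ).
IC: 17 ≥ 21(1−ρ^3) + 10ρ^3 = 21 − 11ρ^3.
So ρ^3 ≥ 4/11, giving ρ ≥ (4/11)^(1/3) ≈ 0.714.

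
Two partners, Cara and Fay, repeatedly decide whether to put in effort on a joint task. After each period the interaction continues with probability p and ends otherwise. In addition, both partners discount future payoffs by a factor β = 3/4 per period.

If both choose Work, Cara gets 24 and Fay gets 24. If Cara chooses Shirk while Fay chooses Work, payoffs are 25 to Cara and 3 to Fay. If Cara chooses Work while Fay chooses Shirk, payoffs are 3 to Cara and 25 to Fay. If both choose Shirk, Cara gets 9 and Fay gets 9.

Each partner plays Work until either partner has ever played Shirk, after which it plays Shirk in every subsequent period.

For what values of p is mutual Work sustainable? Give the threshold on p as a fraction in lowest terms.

With continuation probability p and discount β, the effective per-period discount factor is βp.
Grim-trigger IC: βp ≥ (25−24)/(25−9) = 1/16.
So p ≥ (1/16)/(3/4) = 1/12.

1/12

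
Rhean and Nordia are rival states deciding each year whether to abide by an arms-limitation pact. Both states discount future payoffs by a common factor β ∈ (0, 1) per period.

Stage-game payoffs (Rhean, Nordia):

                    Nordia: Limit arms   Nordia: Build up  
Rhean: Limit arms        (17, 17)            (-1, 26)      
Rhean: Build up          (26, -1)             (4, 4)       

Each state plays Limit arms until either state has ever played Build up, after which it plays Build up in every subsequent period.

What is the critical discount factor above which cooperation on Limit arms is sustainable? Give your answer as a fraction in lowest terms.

9/22

Under grim trigger the critical discount factor is (T−C)/(T−P) with T = 26, C = 17, P = 4.
β* = (26−17)/(26−4) = 9/22.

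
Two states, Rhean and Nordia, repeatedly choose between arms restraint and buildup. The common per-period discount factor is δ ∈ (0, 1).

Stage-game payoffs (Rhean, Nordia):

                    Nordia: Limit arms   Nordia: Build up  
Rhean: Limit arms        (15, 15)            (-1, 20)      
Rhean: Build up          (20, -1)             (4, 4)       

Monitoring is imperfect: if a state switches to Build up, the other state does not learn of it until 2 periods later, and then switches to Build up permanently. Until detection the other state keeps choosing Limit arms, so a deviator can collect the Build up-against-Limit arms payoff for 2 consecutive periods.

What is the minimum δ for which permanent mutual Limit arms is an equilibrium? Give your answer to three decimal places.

0.559

A deviator earns 20 for 2 periods, then 4 forever; cooperating earns 15 forever. Multiplying the IC by (1−δ):
15 ≥ 20(1−δ^2) + 4δ^2, so 16·δ^2 ≥ 5 and δ^2 ≥ 5/16.
δ ≥ (5/16)^(1/2) ≈ 0.559.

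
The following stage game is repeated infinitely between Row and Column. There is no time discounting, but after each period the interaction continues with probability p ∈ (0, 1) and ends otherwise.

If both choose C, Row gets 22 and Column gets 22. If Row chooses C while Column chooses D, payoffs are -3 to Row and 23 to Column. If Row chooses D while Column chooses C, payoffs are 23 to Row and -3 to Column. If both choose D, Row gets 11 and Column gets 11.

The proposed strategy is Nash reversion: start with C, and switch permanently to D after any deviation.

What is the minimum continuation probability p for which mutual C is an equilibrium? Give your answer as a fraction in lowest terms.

With no time discounting, the continuation probability p plays the role of the discount factor.
Grim-trigger IC: 22/(1−p) ≥ 23 + 11p/(1−p) ⇒ p ≥ (23−22)/(23−11) = 1/12.

1/12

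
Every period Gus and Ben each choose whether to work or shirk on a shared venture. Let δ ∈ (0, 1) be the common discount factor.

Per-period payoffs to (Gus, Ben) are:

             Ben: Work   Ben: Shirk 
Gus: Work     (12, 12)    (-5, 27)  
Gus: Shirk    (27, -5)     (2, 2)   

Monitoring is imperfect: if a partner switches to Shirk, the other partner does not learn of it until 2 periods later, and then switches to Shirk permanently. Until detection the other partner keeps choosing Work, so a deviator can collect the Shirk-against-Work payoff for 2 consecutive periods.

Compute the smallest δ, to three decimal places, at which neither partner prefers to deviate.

The best deviation is to choose Shirk for all 2 undetected periods, earning 27 each, then 2 forever once detected.
Deviation value: 27(1−δ^2)/(1−δ) + 2δ^2/(1−δ); cooperation value: 12/(1−δ).
IC: 12 ≥ 27(1−δ^2) + 2δ^2 = 27 − 25δ^2.
So δ^2 ≥ 15/25 = 3/5, giving δ ≥ (3/5)^(1/2) ≈ 0.775.

0.775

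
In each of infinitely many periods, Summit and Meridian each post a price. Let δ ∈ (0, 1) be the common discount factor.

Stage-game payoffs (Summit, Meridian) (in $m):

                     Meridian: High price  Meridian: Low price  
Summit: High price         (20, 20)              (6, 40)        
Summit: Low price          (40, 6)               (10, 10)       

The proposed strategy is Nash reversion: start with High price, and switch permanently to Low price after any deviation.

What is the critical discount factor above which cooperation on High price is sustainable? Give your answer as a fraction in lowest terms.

Cooperation forever yields 20 each period: 20/(1−δ).
Deviating yields 40 once, then 10 forever: 40 + 10δ/(1−δ).
No profitable deviation requires 20/(1−δ) ≥ 40 + 10δ/(1−δ).
Multiplying by (1−δ): 20 ≥ 40(1−δ) + 10δ = 40 − 30δ.
So 30δ ≥ 20, i.e. δ ≥ 20/30 = 2/3.

2/3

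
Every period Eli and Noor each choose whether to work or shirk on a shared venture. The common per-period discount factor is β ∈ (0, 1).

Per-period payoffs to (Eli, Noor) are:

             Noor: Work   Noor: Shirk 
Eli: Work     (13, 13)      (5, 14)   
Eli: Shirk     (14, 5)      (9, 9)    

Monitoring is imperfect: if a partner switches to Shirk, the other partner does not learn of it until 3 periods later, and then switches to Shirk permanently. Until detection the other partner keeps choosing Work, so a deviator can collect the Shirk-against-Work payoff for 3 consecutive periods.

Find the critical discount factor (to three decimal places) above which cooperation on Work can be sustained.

Deviating for the 3 undetected periods gains 14−13 = 1 per period over cooperation, then loses 13−9 = 4 per period forever once punishment starts.
Gain: 1(1 + β + … + β^2); loss: 4·β^3/(1−β).
No profitable deviation ⇔ 1(1−β^3) ≤ 4·β^3, i.e. β^3 ≥ 1/(1+4) = 1/5.
Hence β ≥ (1/5)^(1/3) ≈ 0.585.

0.585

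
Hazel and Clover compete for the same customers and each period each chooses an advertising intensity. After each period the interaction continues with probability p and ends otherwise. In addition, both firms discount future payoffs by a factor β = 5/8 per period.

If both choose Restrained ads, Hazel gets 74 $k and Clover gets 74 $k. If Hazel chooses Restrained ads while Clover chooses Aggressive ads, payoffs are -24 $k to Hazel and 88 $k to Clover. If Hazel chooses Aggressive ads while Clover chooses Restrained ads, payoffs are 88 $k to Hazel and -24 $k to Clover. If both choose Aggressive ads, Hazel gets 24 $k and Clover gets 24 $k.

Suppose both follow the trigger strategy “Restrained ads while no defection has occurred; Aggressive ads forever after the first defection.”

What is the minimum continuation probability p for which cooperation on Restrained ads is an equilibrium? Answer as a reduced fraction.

7/20

With continuation probability p and discount β, the effective per-period discount factor is βp.
Grim-trigger IC: βp ≥ (88−74)/(88−24) = 7/32.
So p ≥ (7/32)/(5/8) = 7/20.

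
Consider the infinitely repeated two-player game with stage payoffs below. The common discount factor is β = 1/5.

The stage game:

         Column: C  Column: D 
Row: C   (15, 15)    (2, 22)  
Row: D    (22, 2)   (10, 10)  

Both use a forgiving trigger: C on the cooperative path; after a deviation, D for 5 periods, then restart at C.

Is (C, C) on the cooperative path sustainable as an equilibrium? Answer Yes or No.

No

IC: β+…+β^5 ≥ (22−15)/(15−10) = 7/5.
At β = 1/5: partial sum = 0.2499 < 1.4000. Cooperation not sustainable.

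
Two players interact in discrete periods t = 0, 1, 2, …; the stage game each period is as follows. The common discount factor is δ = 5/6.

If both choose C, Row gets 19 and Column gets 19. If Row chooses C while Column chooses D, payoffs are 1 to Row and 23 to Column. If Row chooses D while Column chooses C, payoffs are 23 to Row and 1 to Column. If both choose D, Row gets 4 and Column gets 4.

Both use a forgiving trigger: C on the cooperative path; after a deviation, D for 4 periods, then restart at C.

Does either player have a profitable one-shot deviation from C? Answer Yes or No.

No

IC: δ+…+δ^4 ≥ (23−19)/(19−4) = 4/15.
At δ = 5/6: partial sum = 2.5887 ≥ 0.2667. Cooperation sustainable.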